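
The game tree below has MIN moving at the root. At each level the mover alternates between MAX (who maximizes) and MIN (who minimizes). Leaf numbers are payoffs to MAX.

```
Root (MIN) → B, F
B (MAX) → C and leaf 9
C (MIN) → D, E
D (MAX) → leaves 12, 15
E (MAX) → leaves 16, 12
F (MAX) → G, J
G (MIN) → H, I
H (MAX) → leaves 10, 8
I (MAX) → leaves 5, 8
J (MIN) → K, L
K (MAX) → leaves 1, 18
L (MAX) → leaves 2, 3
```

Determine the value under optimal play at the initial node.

8

D (MAX): max(12, 15) = 15
E (MAX): max(16, 12) = 16
C (MIN): min(15, 16) = 15
B (MAX): max(15, 9) = 15
H (MAX): max(10, 8) = 10
I (MAX): max(5, 8) = 8
G (MIN): min(10, 8) = 8
K (MAX): max(1, 18) = 18
L (MAX): max(2, 3) = 3
J (MIN): min(18, 3) = 3
F (MAX): max(8, 3) = 8
Root (MIN): min(15, 8) = 8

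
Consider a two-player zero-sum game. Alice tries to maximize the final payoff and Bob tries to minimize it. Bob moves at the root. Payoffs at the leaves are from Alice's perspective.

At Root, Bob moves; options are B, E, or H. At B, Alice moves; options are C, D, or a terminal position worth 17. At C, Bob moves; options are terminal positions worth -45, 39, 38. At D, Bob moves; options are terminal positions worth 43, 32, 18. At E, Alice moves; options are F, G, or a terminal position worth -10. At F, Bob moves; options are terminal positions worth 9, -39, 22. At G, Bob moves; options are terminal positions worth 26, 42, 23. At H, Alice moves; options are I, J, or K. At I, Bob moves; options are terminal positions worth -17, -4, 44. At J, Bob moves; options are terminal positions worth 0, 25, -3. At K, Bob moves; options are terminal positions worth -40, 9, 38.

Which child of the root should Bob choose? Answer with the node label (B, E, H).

H

C (Bob): min(-45, 39, 38) = -45
D (Bob): min(43, 32, 18) = 18
B (Alice): max(-45, 18, 17) = 18
F (Bob): min(9, -39, 22) = -39
G (Bob): min(26, 42, 23) = 23
E (Alice): max(-39, 23, -10) = 23
I (Bob): min(-17, -4, 44) = -17
J (Bob): min(0, 25, -3) = -3
K (Bob): min(-40, 9, 38) = -40
H (Alice): max(-17, -3, -40) = -3
Root (Bob): min(18, 23, -3) = -3
Bob picks the child with the lowest value: H (value -3).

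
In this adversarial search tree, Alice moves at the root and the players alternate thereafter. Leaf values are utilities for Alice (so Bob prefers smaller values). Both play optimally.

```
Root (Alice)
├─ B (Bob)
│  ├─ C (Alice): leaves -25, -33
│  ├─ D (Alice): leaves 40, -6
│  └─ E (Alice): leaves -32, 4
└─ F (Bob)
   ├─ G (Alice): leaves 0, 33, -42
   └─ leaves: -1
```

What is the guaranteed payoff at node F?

G: max(0, 33, -42) = 33
F: min(33, -1) = -1

-1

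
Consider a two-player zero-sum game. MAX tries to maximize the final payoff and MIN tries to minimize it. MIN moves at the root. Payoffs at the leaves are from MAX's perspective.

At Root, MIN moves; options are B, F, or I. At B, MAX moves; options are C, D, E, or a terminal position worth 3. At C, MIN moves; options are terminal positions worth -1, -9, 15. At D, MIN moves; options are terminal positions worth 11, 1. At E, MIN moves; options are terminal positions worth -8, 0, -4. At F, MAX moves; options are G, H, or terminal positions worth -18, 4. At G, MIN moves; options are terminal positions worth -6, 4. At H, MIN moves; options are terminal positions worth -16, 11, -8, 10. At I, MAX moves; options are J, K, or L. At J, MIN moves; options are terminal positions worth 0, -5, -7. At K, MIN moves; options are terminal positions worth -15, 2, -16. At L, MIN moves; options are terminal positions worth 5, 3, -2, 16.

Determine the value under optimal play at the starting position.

C (MIN): min(-1, -9, 15) = -9
D (MIN): min(11, 1) = 1
E (MIN): min(-8, 0, -4) = -8
B (MAX): max(-9, 1, -8, 3) = 3
G (MIN): min(-6, 4) = -6
H (MIN): min(-16, 11, -8, 10) = -16
F (MAX): max(-6, -16, -18, 4) = 4
J (MIN): min(0, -5, -7) = -7
K (MIN): min(-15, 2, -16) = -16
L (MIN): min(5, 3, -2, 16) = -2
I (MAX): max(-7, -16, -2) = -2
Root (MIN): min(3, 4, -2) = -2

-2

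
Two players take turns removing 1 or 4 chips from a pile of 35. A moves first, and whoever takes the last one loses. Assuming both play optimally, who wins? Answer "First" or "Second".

Compute winning (W) and losing (L) positions by backward induction:
i:   0  1  2  3  4  5  6  7  8  9 10 11 12 13 14 15 16 17 18 19 20 21 22 23 24 25 26 27 28 29 30 31 32 33 34 35
     W  L  W  L  W  W  L  W  L  W  W  L  W  L  W  W  L  W  L  W  W  L  W  L  W  W  L  W  L  W  W  L  W  L  W  W
Position 35 is W, so the first player wins.

First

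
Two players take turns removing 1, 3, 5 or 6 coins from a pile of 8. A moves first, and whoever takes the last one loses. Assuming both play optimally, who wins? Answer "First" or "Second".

Positions where the player to move wins (W) vs loses (L):
i:   0  1  2  3  4  5  6  7  8
     W  L  W  L  W  L  W  W  W
Position 8 is W, so the first player wins.

First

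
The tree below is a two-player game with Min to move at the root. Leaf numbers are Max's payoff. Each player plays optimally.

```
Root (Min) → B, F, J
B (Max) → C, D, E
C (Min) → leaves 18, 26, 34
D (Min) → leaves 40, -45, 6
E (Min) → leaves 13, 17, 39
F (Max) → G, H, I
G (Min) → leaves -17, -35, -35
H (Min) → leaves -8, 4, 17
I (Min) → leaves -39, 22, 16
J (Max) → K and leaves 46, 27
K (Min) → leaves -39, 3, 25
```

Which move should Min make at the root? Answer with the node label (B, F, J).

C (Min): min(18, 26, 34) = 18
D (Min): min(40, -45, 6) = -45
E (Min): min(13, 17, 39) = 13
B (Max): max(18, -45, 13) = 18
G (Min): min(-17, -35, -35) = -35
H (Min): min(-8, 4, 17) = -8
I (Min): min(-39, 22, 16) = -39
F (Max): max(-35, -8, -39) = -8
K (Min): min(-39, 3, 25) = -39
J (Max): max(-39, 46, 27) = 46
Root (Min): min(18, -8, 46) = -8
Min picks the child with the lowest value: F (value -8).

F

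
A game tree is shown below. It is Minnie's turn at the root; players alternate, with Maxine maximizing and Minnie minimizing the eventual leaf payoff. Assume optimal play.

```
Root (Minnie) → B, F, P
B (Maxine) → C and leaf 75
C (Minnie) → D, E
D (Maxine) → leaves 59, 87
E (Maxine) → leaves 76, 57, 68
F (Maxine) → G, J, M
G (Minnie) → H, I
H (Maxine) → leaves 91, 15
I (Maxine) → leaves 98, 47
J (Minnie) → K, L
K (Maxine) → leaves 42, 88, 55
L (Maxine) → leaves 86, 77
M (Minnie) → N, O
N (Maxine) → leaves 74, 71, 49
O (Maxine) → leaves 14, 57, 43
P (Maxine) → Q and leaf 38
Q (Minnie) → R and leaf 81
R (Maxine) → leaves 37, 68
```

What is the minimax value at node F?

H: max(91, 15) = 91
I: max(98, 47) = 98
G: min(91, 98) = 91
K: max(42, 88, 55) = 88
L: max(86, 77) = 86
J: min(88, 86) = 86
N: max(74, 71, 49) = 74
O: max(14, 57, 43) = 57
M: min(74, 57) = 57
F: max(91, 86, 57) = 91

91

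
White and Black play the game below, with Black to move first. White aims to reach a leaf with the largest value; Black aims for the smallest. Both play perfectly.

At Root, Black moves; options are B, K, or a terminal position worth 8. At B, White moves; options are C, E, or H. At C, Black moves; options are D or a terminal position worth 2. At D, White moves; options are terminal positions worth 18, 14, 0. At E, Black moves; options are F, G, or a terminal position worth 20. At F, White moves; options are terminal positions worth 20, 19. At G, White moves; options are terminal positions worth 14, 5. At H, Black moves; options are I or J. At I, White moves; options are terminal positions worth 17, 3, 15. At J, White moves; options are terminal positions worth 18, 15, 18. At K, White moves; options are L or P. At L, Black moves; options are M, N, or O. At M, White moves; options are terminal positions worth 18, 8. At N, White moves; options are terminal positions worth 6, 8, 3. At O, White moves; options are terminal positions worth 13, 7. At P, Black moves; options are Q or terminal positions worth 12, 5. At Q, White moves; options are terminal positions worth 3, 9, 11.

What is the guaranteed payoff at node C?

2

D: max(18, 14, 0) = 18
C: min(18, 2) = 2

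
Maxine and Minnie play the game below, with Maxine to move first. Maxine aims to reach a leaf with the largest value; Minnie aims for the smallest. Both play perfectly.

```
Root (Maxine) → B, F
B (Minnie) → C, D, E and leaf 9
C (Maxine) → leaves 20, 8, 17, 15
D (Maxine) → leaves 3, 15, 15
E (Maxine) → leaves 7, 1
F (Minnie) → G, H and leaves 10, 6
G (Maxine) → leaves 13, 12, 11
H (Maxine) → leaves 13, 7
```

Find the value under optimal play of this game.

7

C (Maxine): max(20, 8, 17, 15) = 20
D (Maxine): max(3, 15, 15) = 15
E (Maxine): max(7, 1) = 7
B (Minnie): min(20, 15, 7, 9) = 7
G (Maxine): max(13, 12, 11) = 13
H (Maxine): max(13, 7) = 13
F (Minnie): min(13, 13, 10, 6) = 6
Root (Maxine): max(7, 6) = 7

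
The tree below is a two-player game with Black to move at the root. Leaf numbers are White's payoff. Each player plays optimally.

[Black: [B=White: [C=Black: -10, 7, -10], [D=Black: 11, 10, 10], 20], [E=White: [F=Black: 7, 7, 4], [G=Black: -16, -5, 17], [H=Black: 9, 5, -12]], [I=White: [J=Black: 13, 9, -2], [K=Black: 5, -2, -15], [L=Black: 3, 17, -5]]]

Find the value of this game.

-2

C (Black): min(-10, 7, -10) = -10
D (Black): min(11, 10, 10) = 10
B (White): max(-10, 10, 20) = 20
F (Black): min(7, 7, 4) = 4
G (Black): min(-16, -5, 17) = -16
H (Black): min(9, 5, -12) = -12
E (White): max(4, -16, -12) = 4
J (Black): min(13, 9, -2) = -2
K (Black): min(5, -2, -15) = -15
L (Black): min(3, 17, -5) = -5
I (White): max(-2, -15, -5) = -2
Root (Black): min(20, 4, -2) = -2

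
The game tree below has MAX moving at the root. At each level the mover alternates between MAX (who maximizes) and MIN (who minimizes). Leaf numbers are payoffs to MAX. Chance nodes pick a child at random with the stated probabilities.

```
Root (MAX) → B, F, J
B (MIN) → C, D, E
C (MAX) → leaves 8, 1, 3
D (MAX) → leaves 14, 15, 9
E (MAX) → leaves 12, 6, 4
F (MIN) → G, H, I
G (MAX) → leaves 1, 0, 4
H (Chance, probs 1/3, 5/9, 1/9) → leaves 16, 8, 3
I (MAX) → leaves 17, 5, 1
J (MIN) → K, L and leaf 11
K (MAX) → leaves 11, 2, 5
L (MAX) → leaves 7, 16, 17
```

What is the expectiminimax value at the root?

C (MAX): max(8, 1, 3) = 8
D (MAX): max(14, 15, 9) = 15
E (MAX): max(12, 6, 4) = 12
B (MIN): min(8, 15, 12) = 8
G (MAX): max(1, 0, 4) = 4
H (Chance): 1/3·16 + 5/9·8 + 1/9·3 = 10.11
I (MAX): max(17, 5, 1) = 17
F (MIN): min(4, 10.11, 17) = 4
K (MAX): max(11, 2, 5) = 11
L (MAX): max(7, 16, 17) = 17
J (MIN): min(11, 17, 11) = 11
Root (MAX): max(8, 4, 11) = 11

11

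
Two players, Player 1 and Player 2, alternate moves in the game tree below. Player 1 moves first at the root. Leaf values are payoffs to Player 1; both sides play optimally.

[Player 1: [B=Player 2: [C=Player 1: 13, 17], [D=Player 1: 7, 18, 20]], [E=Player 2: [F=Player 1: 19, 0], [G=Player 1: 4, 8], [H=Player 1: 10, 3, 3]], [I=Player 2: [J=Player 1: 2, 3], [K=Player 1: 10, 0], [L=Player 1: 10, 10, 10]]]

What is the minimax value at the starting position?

17

C (Player 1): max(13, 17) = 17
D (Player 1): max(7, 18, 20) = 20
B (Player 2): min(17, 20) = 17
F (Player 1): max(19, 0) = 19
G (Player 1): max(4, 8) = 8
H (Player 1): max(10, 3, 3) = 10
E (Player 2): min(19, 8, 10) = 8
J (Player 1): max(2, 3) = 3
K (Player 1): max(10, 0) = 10
L (Player 1): max(10, 10, 10) = 10
I (Player 2): min(3, 10, 10) = 3
Root (Player 1): max(17, 8, 3) = 17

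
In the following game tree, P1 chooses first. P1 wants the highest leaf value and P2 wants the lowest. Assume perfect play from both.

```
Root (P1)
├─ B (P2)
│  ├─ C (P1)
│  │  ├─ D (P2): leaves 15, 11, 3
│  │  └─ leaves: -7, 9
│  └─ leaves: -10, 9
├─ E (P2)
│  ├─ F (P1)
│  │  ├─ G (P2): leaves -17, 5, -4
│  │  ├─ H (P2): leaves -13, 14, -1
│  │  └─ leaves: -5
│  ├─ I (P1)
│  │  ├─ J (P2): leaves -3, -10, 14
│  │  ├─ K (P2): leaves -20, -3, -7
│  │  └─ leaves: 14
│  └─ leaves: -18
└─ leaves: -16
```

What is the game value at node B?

-10

D: min(15, 11, 3) = 3
C: max(3, -7, 9) = 9
B: min(9, -10, 9) = -10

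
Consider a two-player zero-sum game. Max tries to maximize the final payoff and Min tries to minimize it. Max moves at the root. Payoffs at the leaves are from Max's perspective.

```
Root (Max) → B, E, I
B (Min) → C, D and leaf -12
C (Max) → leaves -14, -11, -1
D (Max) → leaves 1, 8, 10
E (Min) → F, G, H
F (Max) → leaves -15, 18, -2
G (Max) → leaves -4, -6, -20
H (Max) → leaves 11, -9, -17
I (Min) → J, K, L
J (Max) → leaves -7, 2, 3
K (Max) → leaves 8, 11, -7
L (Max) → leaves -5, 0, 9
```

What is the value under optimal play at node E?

-4

F: max(-15, 18, -2) = 18
G: max(-4, -6, -20) = -4
H: max(11, -9, -17) = 11
E: min(18, -4, 11) = -4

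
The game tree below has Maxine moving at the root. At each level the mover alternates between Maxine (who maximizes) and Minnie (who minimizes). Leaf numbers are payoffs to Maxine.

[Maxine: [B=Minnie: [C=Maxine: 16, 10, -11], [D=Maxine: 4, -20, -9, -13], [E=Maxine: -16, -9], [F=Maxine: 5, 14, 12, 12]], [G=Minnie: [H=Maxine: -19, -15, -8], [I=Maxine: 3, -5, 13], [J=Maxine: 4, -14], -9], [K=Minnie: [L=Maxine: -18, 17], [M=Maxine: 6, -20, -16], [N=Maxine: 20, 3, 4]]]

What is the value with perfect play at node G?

H: max(-19, -15, -8) = -8
I: max(3, -5, 13) = 13
J: max(4, -14) = 4
G: min(-8, 13, 4, -9) = -9

-9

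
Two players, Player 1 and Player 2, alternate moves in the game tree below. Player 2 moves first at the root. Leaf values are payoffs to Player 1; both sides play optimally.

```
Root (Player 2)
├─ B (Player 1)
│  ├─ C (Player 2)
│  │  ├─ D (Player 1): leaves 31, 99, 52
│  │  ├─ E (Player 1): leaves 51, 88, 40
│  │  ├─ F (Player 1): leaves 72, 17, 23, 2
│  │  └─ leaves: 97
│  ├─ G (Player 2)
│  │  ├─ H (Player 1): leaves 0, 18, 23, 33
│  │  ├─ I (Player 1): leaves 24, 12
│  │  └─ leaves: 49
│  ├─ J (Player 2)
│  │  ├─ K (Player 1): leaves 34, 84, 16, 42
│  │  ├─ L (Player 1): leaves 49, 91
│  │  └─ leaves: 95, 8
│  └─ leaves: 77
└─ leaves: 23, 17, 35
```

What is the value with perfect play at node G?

H: max(0, 18, 23, 33) = 33
I: max(24, 12) = 24
G: min(33, 24, 49) = 24

24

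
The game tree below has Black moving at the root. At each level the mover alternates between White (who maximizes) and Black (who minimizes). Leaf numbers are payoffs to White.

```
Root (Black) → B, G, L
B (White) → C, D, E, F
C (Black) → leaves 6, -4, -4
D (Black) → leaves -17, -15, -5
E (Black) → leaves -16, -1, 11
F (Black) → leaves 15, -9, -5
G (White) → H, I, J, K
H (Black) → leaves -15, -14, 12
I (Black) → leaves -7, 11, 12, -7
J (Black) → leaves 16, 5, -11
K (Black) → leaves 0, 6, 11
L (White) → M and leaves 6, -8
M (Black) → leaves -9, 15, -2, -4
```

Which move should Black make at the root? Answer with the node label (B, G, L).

C (Black): min(6, -4, -4) = -4
D (Black): min(-17, -15, -5) = -17
E (Black): min(-16, -1, 11) = -16
F (Black): min(15, -9, -5) = -9
B (White): max(-4, -17, -16, -9) = -4
H (Black): min(-15, -14, 12) = -15
I (Black): min(-7, 11, 12, -7) = -7
J (Black): min(16, 5, -11) = -11
K (Black): min(0, 6, 11) = 0
G (White): max(-15, -7, -11, 0) = 0
M (Black): min(-9, 15, -2, -4) = -9
L (White): max(-9, 6, -8) = 6
Root (Black): min(-4, 0, 6) = -4
Black picks the child with the lowest value: B (value -4).

B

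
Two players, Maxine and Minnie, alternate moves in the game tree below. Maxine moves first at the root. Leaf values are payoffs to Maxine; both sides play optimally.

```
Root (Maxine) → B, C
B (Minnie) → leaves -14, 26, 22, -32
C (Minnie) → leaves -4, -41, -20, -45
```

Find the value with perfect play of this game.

B (Minnie): min(-14, 26, 22, -32) = -32
C (Minnie): min(-4, -41, -20, -45) = -45
Root (Maxine): max(-32, -45) = -32

-32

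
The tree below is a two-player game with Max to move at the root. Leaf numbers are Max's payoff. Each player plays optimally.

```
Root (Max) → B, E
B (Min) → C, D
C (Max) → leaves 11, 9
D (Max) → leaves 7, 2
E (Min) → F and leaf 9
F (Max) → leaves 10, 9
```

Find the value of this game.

C (Max): max(11, 9) = 11
D (Max): max(7, 2) = 7
B (Min): min(11, 7) = 7
F (Max): max(10, 9) = 10
E (Min): min(10, 9) = 9
Root (Max): max(7, 9) = 9

9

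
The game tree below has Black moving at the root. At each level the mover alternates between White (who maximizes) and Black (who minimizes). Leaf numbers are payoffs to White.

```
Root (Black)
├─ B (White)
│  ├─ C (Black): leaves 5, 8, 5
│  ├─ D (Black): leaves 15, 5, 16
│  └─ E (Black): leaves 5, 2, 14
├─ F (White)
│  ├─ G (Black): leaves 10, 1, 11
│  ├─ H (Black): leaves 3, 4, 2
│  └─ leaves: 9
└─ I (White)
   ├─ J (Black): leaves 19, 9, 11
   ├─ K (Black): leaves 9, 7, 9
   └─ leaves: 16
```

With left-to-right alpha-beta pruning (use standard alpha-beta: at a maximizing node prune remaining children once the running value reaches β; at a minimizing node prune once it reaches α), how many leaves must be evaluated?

16

C [α=-∞,β=+∞]: v=5
D [α=5,β=+∞]: v=5 after child 2 ≤ α → α-cutoff, skip 1
E [α=5,β=+∞]: v=5 after child 1 ≤ α → α-cutoff, skip 2
B [α=-∞,β=+∞]: v=5
G [α=-∞,β=5]: v=1
H [α=1,β=5]: v=2
F [α=-∞,β=5]: v=9
J [α=-∞,β=5]: v=9
I [α=-∞,β=5]: v=9 after child 1 ≥ β → β-cutoff, skip 2
Root [α=-∞,β=+∞]: v=5
Leaves evaluated: 16 of 23.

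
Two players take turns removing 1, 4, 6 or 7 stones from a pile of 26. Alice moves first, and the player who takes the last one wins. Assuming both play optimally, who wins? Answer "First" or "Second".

Compute winning (W) and losing (L) positions by backward induction:
i:   0  1  2  3  4  5  6  7  8  9 10 11 12 13 14 15 16 17 18 19 20 21 22 23 24 25 26
     L  W  L  W  W  L  W  W  W  W  L  W  W  L  W  L  W  W  L  W  W  W  W  L  W  W  L
Position 26 is L, so the second player wins.

Second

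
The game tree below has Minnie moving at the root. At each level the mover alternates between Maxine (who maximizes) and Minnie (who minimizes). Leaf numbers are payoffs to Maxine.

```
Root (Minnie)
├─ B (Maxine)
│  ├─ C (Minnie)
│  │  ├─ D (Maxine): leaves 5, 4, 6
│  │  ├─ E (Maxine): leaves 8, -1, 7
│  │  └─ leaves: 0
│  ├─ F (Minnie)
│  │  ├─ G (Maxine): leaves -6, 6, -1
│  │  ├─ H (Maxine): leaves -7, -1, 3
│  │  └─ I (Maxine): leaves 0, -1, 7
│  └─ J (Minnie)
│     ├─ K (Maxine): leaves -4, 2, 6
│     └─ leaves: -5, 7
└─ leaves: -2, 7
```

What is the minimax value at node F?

3

G: max(-6, 6, -1) = 6
H: max(-7, -1, 3) = 3
I: max(0, -1, 7) = 7
F: min(6, 3, 7) = 3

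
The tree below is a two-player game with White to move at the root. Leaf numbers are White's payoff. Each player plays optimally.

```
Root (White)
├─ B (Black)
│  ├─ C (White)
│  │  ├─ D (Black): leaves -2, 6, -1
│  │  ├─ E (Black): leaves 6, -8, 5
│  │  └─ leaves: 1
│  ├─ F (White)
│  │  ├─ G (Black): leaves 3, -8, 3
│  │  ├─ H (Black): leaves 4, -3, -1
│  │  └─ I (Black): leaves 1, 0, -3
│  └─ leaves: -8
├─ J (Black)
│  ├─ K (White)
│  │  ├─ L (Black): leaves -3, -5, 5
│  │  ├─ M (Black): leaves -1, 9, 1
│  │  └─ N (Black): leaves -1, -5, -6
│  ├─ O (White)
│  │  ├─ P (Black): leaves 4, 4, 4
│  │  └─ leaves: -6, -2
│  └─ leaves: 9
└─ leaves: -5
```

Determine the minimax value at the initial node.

D (Black): min(-2, 6, -1) = -2
E (Black): min(6, -8, 5) = -8
C (White): max(-2, -8, 1) = 1
G (Black): min(3, -8, 3) = -8
H (Black): min(4, -3, -1) = -3
I (Black): min(1, 0, -3) = -3
F (White): max(-8, -3, -3) = -3
B (Black): min(1, -3, -8) = -8
L (Black): min(-3, -5, 5) = -5
M (Black): min(-1, 9, 1) = -1
N (Black): min(-1, -5, -6) = -6
K (White): max(-5, -1, -6) = -1
P (Black): min(4, 4, 4) = 4
O (White): max(4, -6, -2) = 4
J (Black): min(-1, 4, 9) = -1
Root (White): max(-8, -1, -5) = -1

-1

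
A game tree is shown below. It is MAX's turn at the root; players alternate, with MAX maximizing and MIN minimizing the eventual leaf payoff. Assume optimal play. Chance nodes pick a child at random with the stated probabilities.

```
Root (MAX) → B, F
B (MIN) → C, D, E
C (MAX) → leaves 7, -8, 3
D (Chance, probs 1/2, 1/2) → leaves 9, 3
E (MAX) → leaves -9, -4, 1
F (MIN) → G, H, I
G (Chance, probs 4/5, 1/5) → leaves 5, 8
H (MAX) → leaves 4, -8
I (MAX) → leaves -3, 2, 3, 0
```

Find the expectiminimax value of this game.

3

C (MAX): max(7, -8, 3) = 7
D (Chance): 1/2·9 + 1/2·3 = 6
E (MAX): max(-9, -4, 1) = 1
B (MIN): min(7, 6, 1) = 1
G (Chance): 4/5·5 + 1/5·8 = 5.6
H (MAX): max(4, -8) = 4
I (MAX): max(-3, 2, 3, 0) = 3
F (MIN): min(5.6, 4, 3) = 3
Root (MAX): max(1, 3) = 3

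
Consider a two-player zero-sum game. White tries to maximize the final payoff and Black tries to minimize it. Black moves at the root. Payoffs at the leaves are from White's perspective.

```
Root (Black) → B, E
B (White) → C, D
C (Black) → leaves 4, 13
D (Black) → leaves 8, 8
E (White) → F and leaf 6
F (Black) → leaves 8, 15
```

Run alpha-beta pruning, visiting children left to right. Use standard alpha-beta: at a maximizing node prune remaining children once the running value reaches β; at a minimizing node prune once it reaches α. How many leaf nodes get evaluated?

6

C [α=-∞,β=+∞]: v=4
D [α=4,β=+∞]: v=8
B [α=-∞,β=+∞]: v=8
F [α=-∞,β=8]: v=8
E [α=-∞,β=8]: v=8 after child 1 ≥ β → β-cutoff, skip 1
Root [α=-∞,β=+∞]: v=8
Leaves evaluated: 6 of 7.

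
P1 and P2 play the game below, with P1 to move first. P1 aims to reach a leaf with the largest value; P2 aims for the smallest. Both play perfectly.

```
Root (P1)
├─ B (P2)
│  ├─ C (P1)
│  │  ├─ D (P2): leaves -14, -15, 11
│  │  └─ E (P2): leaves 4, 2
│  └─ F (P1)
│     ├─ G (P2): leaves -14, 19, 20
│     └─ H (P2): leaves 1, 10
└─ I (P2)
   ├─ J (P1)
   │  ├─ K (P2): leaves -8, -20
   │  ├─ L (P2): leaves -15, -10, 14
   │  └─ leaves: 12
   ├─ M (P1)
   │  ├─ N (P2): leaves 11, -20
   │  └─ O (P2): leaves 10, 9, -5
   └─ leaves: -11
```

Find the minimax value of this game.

D (P2): min(-14, -15, 11) = -15
E (P2): min(4, 2) = 2
C (P1): max(-15, 2) = 2
G (P2): min(-14, 19, 20) = -14
H (P2): min(1, 10) = 1
F (P1): max(-14, 1) = 1
B (P2): min(2, 1) = 1
K (P2): min(-8, -20) = -20
L (P2): min(-15, -10, 14) = -15
J (P1): max(-20, -15, 12) = 12
N (P2): min(11, -20) = -20
O (P2): min(10, 9, -5) = -5
M (P1): max(-20, -5) = -5
I (P2): min(12, -5, -11) = -11
Root (P1): max(1, -11) = 1

1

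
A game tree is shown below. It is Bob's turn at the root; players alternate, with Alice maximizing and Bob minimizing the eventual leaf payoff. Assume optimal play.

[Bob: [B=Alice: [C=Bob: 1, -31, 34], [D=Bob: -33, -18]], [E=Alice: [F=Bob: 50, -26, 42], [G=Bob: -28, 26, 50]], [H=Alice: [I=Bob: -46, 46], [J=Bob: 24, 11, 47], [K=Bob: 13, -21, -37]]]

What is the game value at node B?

-31

C: min(1, -31, 34) = -31
D: min(-33, -18) = -33
B: max(-31, -33) = -31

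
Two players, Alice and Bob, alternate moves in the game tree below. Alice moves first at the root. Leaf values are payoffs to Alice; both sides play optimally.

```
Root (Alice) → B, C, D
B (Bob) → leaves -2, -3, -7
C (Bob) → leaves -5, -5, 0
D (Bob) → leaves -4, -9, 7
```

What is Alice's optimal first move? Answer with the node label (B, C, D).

C

B (Bob): min(-2, -3, -7) = -7
C (Bob): min(-5, -5, 0) = -5
D (Bob): min(-4, -9, 7) = -9
Root (Alice): max(-7, -5, -9) = -5
Alice picks the child with the highest value: C (value -5).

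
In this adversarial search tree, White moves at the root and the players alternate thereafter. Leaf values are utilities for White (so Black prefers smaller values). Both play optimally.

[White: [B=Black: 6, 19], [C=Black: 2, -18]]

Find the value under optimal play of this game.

6

B (Black): min(6, 19) = 6
C (Black): min(2, -18) = -18
Root (White): max(6, -18) = 6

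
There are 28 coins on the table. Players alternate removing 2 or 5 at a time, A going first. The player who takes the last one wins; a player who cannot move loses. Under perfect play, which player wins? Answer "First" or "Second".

Second

i:   0  1  2  3  4  5  6  7  8  9 10 11 12 13 14 15 16 17 18 19 20 21 22 23 24 25 26 27 28
     L  L  W  W  L  W  W  L  L  W  W  L  W  W  L  L  W  W  L  W  W  L  L  W  W  L  W  W  L
Position 28 is L, so the second player wins.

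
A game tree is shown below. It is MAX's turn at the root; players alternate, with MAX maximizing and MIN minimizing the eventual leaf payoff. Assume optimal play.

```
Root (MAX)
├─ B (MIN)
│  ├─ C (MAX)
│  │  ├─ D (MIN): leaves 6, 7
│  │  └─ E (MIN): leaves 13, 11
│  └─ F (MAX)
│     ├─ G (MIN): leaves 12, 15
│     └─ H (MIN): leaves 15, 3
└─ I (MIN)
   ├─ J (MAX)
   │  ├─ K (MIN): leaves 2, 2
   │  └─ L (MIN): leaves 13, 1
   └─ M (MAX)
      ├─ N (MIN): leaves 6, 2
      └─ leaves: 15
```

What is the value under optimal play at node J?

K: min(2, 2) = 2
L: min(13, 1) = 1
J: max(2, 1) = 2

2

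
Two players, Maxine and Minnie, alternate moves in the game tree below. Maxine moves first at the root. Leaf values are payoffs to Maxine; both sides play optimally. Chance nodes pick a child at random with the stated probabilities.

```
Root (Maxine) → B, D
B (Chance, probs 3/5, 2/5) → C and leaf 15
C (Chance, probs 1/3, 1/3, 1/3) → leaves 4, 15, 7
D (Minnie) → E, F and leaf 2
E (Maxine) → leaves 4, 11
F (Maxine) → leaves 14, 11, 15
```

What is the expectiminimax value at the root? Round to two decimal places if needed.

11.2

C (Chance): 1/3·4 + 1/3·15 + 1/3·7 = 8.67
B (Chance): 3/5·8.67 + 2/5·15 = 11.2
E (Maxine): max(4, 11) = 11
F (Maxine): max(14, 11, 15) = 15
D (Minnie): min(11, 15, 2) = 2
Root (Maxine): max(11.2, 2) = 11.2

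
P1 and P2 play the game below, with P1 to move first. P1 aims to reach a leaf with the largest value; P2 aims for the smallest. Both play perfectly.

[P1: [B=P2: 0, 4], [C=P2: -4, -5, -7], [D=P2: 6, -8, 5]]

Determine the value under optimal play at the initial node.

0

B (P2): min(0, 4) = 0
C (P2): min(-4, -5, -7) = -7
D (P2): min(6, -8, 5) = -8
Root (P1): max(0, -7, -8) = 0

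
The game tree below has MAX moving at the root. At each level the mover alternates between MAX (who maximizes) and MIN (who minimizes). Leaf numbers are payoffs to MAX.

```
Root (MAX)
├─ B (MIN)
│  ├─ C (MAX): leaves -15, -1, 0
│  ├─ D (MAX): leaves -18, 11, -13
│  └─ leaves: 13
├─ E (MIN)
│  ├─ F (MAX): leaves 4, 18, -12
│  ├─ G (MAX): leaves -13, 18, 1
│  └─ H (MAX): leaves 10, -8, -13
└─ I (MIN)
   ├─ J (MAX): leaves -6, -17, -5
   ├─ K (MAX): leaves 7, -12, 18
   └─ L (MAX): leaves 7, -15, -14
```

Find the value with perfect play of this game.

C (MAX): max(-15, -1, 0) = 0
D (MAX): max(-18, 11, -13) = 11
B (MIN): min(0, 11, 13) = 0
F (MAX): max(4, 18, -12) = 18
G (MAX): max(-13, 18, 1) = 18
H (MAX): max(10, -8, -13) = 10
E (MIN): min(18, 18, 10) = 10
J (MAX): max(-6, -17, -5) = -5
K (MAX): max(7, -12, 18) = 18
L (MAX): max(7, -15, -14) = 7
I (MIN): min(-5, 18, 7) = -5
Root (MAX): max(0, 10, -5) = 10

10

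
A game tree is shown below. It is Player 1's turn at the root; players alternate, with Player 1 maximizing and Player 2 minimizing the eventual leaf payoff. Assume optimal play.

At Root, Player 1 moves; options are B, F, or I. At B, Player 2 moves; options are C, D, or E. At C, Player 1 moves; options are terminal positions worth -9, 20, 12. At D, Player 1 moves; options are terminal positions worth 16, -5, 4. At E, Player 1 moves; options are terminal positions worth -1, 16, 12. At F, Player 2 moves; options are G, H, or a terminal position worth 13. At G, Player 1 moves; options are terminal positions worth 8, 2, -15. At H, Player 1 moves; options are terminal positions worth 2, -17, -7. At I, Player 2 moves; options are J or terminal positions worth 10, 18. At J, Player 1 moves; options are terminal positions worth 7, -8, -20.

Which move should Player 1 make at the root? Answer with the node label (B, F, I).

B

C (Player 1): max(-9, 20, 12) = 20
D (Player 1): max(16, -5, 4) = 16
E (Player 1): max(-1, 16, 12) = 16
B (Player 2): min(20, 16, 16) = 16
G (Player 1): max(8, 2, -15) = 8
H (Player 1): max(2, -17, -7) = 2
F (Player 2): min(8, 2, 13) = 2
J (Player 1): max(7, -8, -20) = 7
I (Player 2): min(7, 10, 18) = 7
Root (Player 1): max(16, 2, 7) = 16
Player 1 picks the child with the highest value: B (value 16).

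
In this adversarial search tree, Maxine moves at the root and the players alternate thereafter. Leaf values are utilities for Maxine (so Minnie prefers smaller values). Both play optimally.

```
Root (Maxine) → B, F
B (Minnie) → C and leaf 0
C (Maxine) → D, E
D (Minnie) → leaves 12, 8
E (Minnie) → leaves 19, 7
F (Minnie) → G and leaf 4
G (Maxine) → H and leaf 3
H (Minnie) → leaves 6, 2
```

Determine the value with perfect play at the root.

D (Minnie): min(12, 8) = 8
E (Minnie): min(19, 7) = 7
C (Maxine): max(8, 7) = 8
B (Minnie): min(8, 0) = 0
H (Minnie): min(6, 2) = 2
G (Maxine): max(2, 3) = 3
F (Minnie): min(3, 4) = 3
Root (Maxine): max(0, 3) = 3

3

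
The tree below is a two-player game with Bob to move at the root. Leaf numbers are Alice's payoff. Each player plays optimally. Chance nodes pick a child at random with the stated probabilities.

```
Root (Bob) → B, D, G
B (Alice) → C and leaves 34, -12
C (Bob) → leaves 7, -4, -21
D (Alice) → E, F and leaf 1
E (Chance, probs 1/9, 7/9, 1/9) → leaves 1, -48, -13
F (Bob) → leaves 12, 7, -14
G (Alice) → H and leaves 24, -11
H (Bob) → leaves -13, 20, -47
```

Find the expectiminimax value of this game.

1

C (Bob): min(7, -4, -21) = -21
B (Alice): max(-21, 34, -12) = 34
E (Chance): 1/9·1 + 7/9·-48 + 1/9·-13 = -38.67
F (Bob): min(12, 7, -14) = -14
D (Alice): max(-38.67, -14, 1) = 1
H (Bob): min(-13, 20, -47) = -47
G (Alice): max(-47, 24, -11) = 24
Root (Bob): min(34, 1, 24) = 1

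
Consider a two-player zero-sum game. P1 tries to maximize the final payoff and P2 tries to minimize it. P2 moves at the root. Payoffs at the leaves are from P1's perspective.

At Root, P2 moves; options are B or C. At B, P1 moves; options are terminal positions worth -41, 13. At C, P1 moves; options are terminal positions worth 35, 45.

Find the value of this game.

B (P1): max(-41, 13) = 13
C (P1): max(35, 45) = 45
Root (P2): min(13, 45) = 13

13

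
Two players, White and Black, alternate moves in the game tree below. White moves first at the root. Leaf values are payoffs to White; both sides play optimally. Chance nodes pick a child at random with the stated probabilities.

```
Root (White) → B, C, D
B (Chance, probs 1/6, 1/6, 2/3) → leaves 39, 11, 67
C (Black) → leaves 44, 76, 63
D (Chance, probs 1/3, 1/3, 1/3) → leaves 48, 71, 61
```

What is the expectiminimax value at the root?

B (Chance): 1/6·39 + 1/6·11 + 2/3·67 = 53
C (Black): min(44, 76, 63) = 44
D (Chance): 1/3·48 + 1/3·71 + 1/3·61 = 60
Root (White): max(53, 44, 60) = 60

60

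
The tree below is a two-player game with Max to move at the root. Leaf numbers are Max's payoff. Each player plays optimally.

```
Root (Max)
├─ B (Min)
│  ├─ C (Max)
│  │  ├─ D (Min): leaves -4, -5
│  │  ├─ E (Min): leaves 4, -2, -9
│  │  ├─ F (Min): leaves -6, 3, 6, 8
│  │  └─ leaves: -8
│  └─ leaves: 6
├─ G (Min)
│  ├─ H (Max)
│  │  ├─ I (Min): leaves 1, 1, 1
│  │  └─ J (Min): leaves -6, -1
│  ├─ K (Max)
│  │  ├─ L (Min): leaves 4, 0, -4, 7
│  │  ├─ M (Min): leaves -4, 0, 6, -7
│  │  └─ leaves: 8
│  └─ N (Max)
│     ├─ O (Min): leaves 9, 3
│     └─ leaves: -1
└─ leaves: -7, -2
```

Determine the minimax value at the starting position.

1

D (Min): min(-4, -5) = -5
E (Min): min(4, -2, -9) = -9
F (Min): min(-6, 3, 6, 8) = -6
C (Max): max(-5, -9, -6, -8) = -5
B (Min): min(-5, 6) = -5
I (Min): min(1, 1, 1) = 1
J (Min): min(-6, -1) = -6
H (Max): max(1, -6) = 1
L (Min): min(4, 0, -4, 7) = -4
M (Min): min(-4, 0, 6, -7) = -7
K (Max): max(-4, -7, 8) = 8
O (Min): min(9, 3) = 3
N (Max): max(3, -1) = 3
G (Min): min(1, 8, 3) = 1
Root (Max): max(-5, 1, -7, -2) = 1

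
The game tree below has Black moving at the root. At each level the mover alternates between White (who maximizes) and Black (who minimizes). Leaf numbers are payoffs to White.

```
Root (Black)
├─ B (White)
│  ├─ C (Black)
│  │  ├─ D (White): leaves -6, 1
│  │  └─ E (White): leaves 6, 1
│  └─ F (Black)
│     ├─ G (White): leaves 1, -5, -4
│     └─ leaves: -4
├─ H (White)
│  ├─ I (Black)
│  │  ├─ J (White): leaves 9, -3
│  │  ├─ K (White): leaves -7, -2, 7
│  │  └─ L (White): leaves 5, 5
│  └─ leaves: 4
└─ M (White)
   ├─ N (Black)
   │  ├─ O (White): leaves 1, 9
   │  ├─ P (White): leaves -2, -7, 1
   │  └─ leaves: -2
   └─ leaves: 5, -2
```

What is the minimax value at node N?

-2

O: max(1, 9) = 9
P: max(-2, -7, 1) = 1
N: min(9, 1, -2) = -2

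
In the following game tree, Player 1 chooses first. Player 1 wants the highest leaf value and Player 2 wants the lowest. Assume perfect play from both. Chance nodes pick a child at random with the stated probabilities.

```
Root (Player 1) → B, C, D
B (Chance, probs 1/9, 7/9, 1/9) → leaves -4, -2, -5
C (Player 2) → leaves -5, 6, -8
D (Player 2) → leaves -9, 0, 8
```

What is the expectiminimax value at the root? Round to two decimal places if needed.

B (Chance): 1/9·-4 + 7/9·-2 + 1/9·-5 = -2.56
C (Player 2): min(-5, 6, -8) = -8
D (Player 2): min(-9, 0, 8) = -9
Root (Player 1): max(-2.56, -8, -9) = -2.56

-2.56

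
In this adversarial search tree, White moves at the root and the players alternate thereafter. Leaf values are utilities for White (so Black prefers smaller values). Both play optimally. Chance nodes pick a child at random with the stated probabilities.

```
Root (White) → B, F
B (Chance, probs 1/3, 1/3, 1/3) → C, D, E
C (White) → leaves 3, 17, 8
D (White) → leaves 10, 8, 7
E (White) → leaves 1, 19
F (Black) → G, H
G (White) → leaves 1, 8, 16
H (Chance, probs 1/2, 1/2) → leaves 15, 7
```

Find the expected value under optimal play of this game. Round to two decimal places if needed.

15.33

C (White): max(3, 17, 8) = 17
D (White): max(10, 8, 7) = 10
E (White): max(1, 19) = 19
B (Chance): 1/3·17 + 1/3·10 + 1/3·19 = 15.33
G (White): max(1, 8, 16) = 16
H (Chance): 1/2·15 + 1/2·7 = 11
F (Black): min(16, 11) = 11
Root (White): max(15.33, 11) = 15.33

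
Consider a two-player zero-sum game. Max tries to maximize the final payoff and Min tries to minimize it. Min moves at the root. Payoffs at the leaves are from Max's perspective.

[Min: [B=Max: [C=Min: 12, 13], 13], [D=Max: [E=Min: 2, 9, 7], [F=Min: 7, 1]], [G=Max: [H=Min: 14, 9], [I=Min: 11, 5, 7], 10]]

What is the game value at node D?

2

E: min(2, 9, 7) = 2
F: min(7, 1) = 1
D: max(2, 1) = 2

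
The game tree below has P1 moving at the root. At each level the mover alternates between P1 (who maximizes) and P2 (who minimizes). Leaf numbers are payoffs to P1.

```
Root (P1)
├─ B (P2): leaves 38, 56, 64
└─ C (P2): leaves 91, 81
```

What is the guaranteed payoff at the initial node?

B (P2): min(38, 56, 64) = 38
C (P2): min(91, 81) = 81
Root (P1): max(38, 81) = 81

81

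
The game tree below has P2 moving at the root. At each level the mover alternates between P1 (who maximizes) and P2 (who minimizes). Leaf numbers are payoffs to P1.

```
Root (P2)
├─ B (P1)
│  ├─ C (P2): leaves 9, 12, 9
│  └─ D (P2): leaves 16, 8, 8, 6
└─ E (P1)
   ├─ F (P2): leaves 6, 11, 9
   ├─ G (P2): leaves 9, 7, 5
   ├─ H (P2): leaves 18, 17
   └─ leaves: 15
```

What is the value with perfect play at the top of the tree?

C (P2): min(9, 12, 9) = 9
D (P2): min(16, 8, 8, 6) = 6
B (P1): max(9, 6) = 9
F (P2): min(6, 11, 9) = 6
G (P2): min(9, 7, 5) = 5
H (P2): min(18, 17) = 17
E (P1): max(6, 5, 17, 15) = 17
Root (P2): min(9, 17) = 9

9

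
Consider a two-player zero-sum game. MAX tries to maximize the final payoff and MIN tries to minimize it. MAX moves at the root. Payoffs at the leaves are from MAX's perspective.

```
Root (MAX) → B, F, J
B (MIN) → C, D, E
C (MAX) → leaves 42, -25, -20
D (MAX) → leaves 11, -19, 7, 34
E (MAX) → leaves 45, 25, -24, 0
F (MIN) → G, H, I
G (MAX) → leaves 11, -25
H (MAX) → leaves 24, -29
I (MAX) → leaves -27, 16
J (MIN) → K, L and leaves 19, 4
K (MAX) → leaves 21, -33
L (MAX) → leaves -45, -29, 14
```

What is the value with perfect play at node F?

11

G: max(11, -25) = 11
H: max(24, -29) = 24
I: max(-27, 16) = 16
F: min(11, 24, 16) = 11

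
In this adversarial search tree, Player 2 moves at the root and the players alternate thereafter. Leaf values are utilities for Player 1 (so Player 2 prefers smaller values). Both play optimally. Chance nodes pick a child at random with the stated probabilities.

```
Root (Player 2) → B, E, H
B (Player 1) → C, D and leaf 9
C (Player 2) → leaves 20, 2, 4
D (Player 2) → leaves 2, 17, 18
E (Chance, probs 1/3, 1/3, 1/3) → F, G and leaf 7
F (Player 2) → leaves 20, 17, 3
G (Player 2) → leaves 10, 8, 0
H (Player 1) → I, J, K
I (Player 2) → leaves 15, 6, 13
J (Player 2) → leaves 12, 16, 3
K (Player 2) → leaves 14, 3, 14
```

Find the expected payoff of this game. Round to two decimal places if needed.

C (Player 2): min(20, 2, 4) = 2
D (Player 2): min(2, 17, 18) = 2
B (Player 1): max(2, 2, 9) = 9
F (Player 2): min(20, 17, 3) = 3
G (Player 2): min(10, 8, 0) = 0
E (Chance): 1/3·3 + 1/3·0 + 1/3·7 = 3.33
I (Player 2): min(15, 6, 13) = 6
J (Player 2): min(12, 16, 3) = 3
K (Player 2): min(14, 3, 14) = 3
H (Player 1): max(6, 3, 3) = 6
Root (Player 2): min(9, 3.33, 6) = 3.33

3.33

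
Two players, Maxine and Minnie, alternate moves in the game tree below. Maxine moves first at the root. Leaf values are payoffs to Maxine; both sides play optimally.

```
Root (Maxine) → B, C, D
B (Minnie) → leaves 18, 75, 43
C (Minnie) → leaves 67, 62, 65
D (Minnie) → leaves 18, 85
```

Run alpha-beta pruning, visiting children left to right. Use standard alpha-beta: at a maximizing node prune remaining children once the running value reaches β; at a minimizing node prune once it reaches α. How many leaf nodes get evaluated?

7

B [α=-∞,β=+∞]: v=18
C [α=18,β=+∞]: v=62
D [α=62,β=+∞]: v=18 after child 1 ≤ α → α-cutoff, skip 1
Root [α=-∞,β=+∞]: v=62
Leaves evaluated: 7 of 8.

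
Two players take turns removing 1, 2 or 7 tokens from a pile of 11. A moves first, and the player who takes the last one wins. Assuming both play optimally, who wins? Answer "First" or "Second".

Compute winning (W) and losing (L) positions by backward induction:
i:   0  1  2  3  4  5  6  7  8  9 10 11
     L  W  W  L  W  W  L  W  W  L  W  W
Position 11 is W, so the first player wins.

First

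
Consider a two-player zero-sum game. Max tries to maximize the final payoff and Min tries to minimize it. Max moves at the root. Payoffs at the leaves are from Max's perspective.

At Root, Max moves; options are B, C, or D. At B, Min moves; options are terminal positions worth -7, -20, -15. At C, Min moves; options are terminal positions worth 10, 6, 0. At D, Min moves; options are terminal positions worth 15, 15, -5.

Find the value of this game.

B (Min): min(-7, -20, -15) = -20
C (Min): min(10, 6, 0) = 0
D (Min): min(15, 15, -5) = -5
Root (Max): max(-20, 0, -5) = 0

0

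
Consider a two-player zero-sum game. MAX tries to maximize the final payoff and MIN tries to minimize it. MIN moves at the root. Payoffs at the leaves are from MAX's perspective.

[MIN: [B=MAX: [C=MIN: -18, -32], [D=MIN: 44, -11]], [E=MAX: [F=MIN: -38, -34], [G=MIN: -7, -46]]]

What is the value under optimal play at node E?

-38

F: min(-38, -34) = -38
G: min(-7, -46) = -46
E: max(-38, -46) = -38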